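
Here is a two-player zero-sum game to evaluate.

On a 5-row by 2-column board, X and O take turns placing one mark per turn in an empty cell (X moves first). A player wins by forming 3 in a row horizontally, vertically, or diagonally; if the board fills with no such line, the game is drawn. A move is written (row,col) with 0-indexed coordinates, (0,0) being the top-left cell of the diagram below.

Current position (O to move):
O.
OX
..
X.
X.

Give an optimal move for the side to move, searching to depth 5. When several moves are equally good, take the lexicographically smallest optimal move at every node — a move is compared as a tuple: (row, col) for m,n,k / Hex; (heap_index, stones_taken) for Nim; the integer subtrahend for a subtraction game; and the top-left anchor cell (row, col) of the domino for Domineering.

[O./OX/../X./X.] O move#1: (0,1):-1/OO/OX/../X./X., (2,0):+1/O./OX/O./X./X.*, (2,1):-1/O./OX/.O/X./X., (3,1):-1/O./OX/../XO/X., (4,1):-1/O./OX/../X./XO
[O./OX/O./X./X.] end (terminal -1, X#2); searched O./OX/../X./X. to 5

O's best at [O./OX/../X./X.]: (2,0)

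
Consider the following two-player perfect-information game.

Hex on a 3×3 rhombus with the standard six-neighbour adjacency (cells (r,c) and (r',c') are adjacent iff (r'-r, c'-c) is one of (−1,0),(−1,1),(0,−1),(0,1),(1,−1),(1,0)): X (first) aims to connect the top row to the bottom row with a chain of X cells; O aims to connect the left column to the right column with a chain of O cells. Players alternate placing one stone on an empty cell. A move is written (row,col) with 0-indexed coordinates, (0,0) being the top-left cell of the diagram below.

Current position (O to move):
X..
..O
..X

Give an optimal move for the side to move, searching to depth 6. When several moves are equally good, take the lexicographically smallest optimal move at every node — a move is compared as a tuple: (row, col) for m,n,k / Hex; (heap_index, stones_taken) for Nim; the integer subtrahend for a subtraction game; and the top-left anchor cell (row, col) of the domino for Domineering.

O's best at [X../..O/..X]: (1,1)

p1 O@[X../..O/..X]: (0,1)[XO./..O/..X]-1 (0,2)[X.O/..O/..X]-1 (1,0)[X../O.O/..X]-1 (1,1)[X../.OO/..X]+1* (2,0)[X../..O/O.X]+1 (2,1)[X../..O/.OX]-1
p2 X@[X../.OO/..X]: (0,1)[XX./.OO/..X]-1* (0,2)[X.X/.OO/..X]-1 (1,0)[X../XOO/..X]-1 (2,0)[X../.OO/X.X]-1 (2,1)[X../.OO/.XX]-1
p3 O@[XX./.OO/..X]: (0,2)[XXO/.OO/..X]+1* (1,0)[XX./OOO/..X]+1 (2,0)[XX./.OO/O.X]+1 (2,1)[XX./.OO/.OX]+1
p4 X@[XXO/.OO/..X]: (1,0)[XXO/XOO/..X]-1* (2,0)[XXO/.OO/X.X]-1 (2,1)[XXO/.OO/.XX]-1
p5 O@[XXO/XOO/..X]: (2,0)[XXO/XOO/O.X]+1* (2,1)[XXO/XOO/.OX]-1
p6 X@[XXO/XOO/O.X] terminal -1; root [X../..O/..X] d6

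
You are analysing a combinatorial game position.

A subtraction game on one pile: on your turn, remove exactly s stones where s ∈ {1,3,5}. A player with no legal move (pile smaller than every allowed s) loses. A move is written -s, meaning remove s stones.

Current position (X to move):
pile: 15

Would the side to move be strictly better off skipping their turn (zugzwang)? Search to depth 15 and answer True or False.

[15] X move#1: -1:+1/14*, -3:+1/12, -5:+1/10
[14] O move#2: -1:-1/13*, -3:-1/11, -5:-1/9
[13] X move#3: -1:+1/12*, -3:+1/10, -5:+1/8
[12] O move#4: -1:-1/11*, -3:-1/9, -5:-1/7
[11] X move#5: -1:+1/10*, -3:+1/8, -5:+1/6
[10] O move#6: -1:-1/9*, -3:-1/7, -5:-1/5
[9] X move#7: -1:+1/8*, -3:+1/6, -5:+1/4
[8] O move#8: -1:-1/7*, -3:-1/5, -5:-1/3
[7] X move#9: -1:+1/6*, -3:+1/4, -5:+1/2
[6] O move#10: -1:-1/5*, -3:-1/3, -5:-1/1
[5] X move#11: -1:+1/4*, -3:+1/2, -5:+1/0
[4] O move#12: -1:-1/3*, -3:-1/1
[3] X move#13: -1:+1/2*, -3:+1/0
[2] O move#14: -1:-1/1*
[1] X move#15: -1:+1/0*
[0] end (terminal -1, O#16); searched 15 to 15
pass branch (O moves first from the same position):
  | [15] O move#1: -1:+1/14*, -3:+1/12, -5:+1/10
  | [14] X move#2: -1:-1/13*, -3:-1/11, -5:-1/9
  | [13] O move#3: -1:+1/12*, -3:+1/10, -5:+1/8
  | [12] X move#4: -1:-1/11*, -3:-1/9, -5:-1/7
  | [11] O move#5: -1:+1/10*, -3:+1/8, -5:+1/6
  | [10] X move#6: -1:-1/9*, -3:-1/7, -5:-1/5
  | [9] O move#7: -1:+1/8*, -3:+1/6, -5:+1/4
  | [8] X move#8: -1:-1/7*, -3:-1/5, -5:-1/3
  | [7] O move#9: -1:+1/6*, -3:+1/4, -5:+1/2
  | [6] X move#10: -1:-1/5*, -3:-1/3, -5:-1/1
  | [5] O move#11: -1:+1/4*, -3:+1/2, -5:+1/0
  | [4] X move#12: -1:-1/3*, -3:-1/1
  | [3] O move#13: -1:+1/2*, -3:+1/0
  | [2] X move#14: -1:-1/1*
  | [1] O move#15: -1:+1/0*
  | [0] end (terminal -1, X#16); searched 15 to 15
X moving scores +1; X passing scores -1

zugzwang(15, X) = False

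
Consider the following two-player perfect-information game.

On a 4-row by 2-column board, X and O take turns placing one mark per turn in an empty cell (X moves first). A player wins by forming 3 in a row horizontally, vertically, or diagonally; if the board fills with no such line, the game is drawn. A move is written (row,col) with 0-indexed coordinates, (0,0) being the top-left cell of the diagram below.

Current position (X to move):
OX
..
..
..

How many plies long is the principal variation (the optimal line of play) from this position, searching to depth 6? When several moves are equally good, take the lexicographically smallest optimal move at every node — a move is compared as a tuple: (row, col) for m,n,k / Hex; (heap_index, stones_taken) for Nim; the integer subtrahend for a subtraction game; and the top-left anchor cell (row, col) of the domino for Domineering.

PV length from [OX/../../..]: 6 plies

[OX/../../..] X move#1: (1,0):+0/OX/X./../..*, (1,1):+0/OX/.X/../.., (2,0):+0/OX/../X./.., (2,1):+0/OX/../.X/.., (3,0):+0/OX/../../X., (3,1):+0/OX/../../.X
[OX/X./../..] O move#2: (1,1):+0/OX/XO/../..*, (2,0):+0/OX/X./O./.., (2,1):+0/OX/X./.O/.., (3,0):+0/OX/X./../O., (3,1):+0/OX/X./../.O
[OX/XO/../..] X move#3: (2,0):+0/OX/XO/X./..*, (2,1):+0/OX/XO/.X/.., (3,0):+0/OX/XO/../X., (3,1):+0/OX/XO/../.X
[OX/XO/X./..] O move#4: (2,1):-1/OX/XO/XO/.., (3,0):+0/OX/XO/X./O.*, (3,1):-1/OX/XO/X./.O
[OX/XO/X./O.] X move#5: (2,1):+0/OX/XO/XX/O.*, (3,1):+0/OX/XO/X./OX
[OX/XO/XX/O.] O move#6: (3,1):+0/OX/XO/XX/OO*
[OX/XO/XX/OO] end (terminal +0, X#7); searched OX/../../.. to 6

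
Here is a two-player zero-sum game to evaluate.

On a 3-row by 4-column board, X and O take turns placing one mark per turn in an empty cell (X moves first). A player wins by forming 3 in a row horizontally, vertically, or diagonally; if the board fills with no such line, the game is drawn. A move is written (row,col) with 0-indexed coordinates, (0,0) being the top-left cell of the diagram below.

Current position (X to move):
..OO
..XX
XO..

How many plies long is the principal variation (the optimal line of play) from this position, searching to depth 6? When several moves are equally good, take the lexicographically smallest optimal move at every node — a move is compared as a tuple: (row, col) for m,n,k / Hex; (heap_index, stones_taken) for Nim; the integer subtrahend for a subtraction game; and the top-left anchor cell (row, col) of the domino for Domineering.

ply 1, X at ..OO/..XX/XO.. | (0,0)=-1→X.OO/..XX/XO..; (0,1)=+1→.XOO/..XX/XO..*; (1,0)=-1→..OO/X.XX/XO..; (1,1)=+1→..OO/.XXX/XO..; (2,2)=-1→..OO/..XX/XOX.; (2,3)=-1→..OO/..XX/XO.X
ply 2, O at .XOO/..XX/XO.. | (0,0)=-1→OXOO/..XX/XO..*; (1,0)=-1→.XOO/O.XX/XO..; (1,1)=-1→.XOO/.OXX/XO..; (2,2)=-1→.XOO/..XX/XOO.; (2,3)=-1→.XOO/..XX/XO.O
ply 3, X at OXOO/..XX/XO.. | (1,0)=+1→OXOO/X.XX/XO..*; (1,1)=+1→OXOO/.XXX/XO..; (2,2)=+1→OXOO/..XX/XOX.; (2,3)=+1→OXOO/..XX/XO.X
ply 4, O at OXOO/X.XX/XO.. | (1,1)=-1→OXOO/XOXX/XO..*; (2,2)=-1→OXOO/X.XX/XOO.; (2,3)=-1→OXOO/X.XX/XO.O
ply 5, X at OXOO/XOXX/XO.. | (2,2)=+0→OXOO/XOXX/XOX.; (2,3)=+1→OXOO/XOXX/XO.X*
ply 6: OXOO/XOXX/XO.X is terminal -1 (O); from ..OO/..XX/XO.. depth 6

PV length from [..OO/..XX/XO..]: 5 plies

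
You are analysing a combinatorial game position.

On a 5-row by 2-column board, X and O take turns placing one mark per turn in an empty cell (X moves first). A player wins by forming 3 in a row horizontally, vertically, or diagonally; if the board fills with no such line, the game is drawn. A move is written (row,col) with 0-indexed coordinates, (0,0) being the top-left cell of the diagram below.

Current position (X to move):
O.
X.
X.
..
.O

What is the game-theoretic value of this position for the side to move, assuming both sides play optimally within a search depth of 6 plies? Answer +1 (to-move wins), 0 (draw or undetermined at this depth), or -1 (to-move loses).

[O./X./X./../.O] X move#1: (0,1):+0/OX/X./X./../.O, (1,1):+1/O./XX/X./../.O*, (2,1):+1/O./X./XX/../.O, (3,0):+1/O./X./X./X./.O, (3,1):+0/O./X./X./.X/.O, (4,0):+0/O./X./X./../XO
[O./XX/X./../.O] O move#2: (0,1):-1/OO/XX/X./../.O*, (2,1):-1/O./XX/XO/../.O, (3,0):-1/O./XX/X./O./.O, (3,1):-1/O./XX/X./.O/.O, (4,0):-1/O./XX/X./../OO
[OO/XX/X./../.O] X move#3: (2,1):+1/OO/XX/XX/../.O*, (3,0):+1/OO/XX/X./X./.O, (3,1):+1/OO/XX/X./.X/.O, (4,0):+0/OO/XX/X./../XO
[OO/XX/XX/../.O] O move#4: (3,0):-1/OO/XX/XX/O./.O*, (3,1):-1/OO/XX/XX/.O/.O, (4,0):-1/OO/XX/XX/../OO
[OO/XX/XX/O./.O] X move#5: (3,1):+1/OO/XX/XX/OX/.O*, (4,0):+0/OO/XX/XX/O./XO
[OO/XX/XX/OX/.O] end (terminal -1, O#6); searched O./X./X./../.O to 6

value(O./X./X./../.O, X) = +1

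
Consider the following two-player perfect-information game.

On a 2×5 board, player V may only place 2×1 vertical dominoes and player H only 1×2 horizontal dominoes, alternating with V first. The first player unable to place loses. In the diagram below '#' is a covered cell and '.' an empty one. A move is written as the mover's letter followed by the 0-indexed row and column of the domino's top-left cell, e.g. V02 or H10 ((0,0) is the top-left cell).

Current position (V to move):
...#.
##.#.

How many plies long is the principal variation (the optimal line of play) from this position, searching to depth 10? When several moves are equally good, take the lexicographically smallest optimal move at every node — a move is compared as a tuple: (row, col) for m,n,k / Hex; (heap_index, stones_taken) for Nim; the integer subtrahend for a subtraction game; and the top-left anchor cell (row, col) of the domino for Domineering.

PV length from [...#./##.#.]: 3 plies

[...#./##.#.] V move#1: V02:+1/..##./####.*, V04:-1/...##/##.##
[..##./####.] H move#2: H00:-1/####./####.*
[####./####.] V move#3: V04:+1/#####/#####*
[#####/#####] end (terminal -1, H#4); searched ...#./##.#. to 10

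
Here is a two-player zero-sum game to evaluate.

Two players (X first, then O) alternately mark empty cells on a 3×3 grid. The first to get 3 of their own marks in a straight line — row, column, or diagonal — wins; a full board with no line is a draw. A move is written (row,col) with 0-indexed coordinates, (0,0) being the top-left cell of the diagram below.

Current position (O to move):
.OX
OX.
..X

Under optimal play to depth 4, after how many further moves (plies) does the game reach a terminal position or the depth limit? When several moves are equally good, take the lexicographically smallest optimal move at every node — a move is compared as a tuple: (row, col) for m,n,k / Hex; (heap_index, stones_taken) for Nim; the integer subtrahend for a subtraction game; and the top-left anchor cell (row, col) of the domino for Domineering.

ply 1, O at .OX/OX./..X | (0,0)=-1→OOX/OX./..X*; (1,2)=-1→.OX/OXO/..X; (2,0)=-1→.OX/OX./O.X; (2,1)=-1→.OX/OX./.OX
ply 2, X at OOX/OX./..X | (1,2)=+1→OOX/OXX/..X*; (2,0)=+1→OOX/OX./X.X; (2,1)=-1→OOX/OX./.XX
ply 3: OOX/OXX/..X is terminal -1 (O); from .OX/OX./..X depth 4

PV length from [.OX/OX./..X]: 2 plies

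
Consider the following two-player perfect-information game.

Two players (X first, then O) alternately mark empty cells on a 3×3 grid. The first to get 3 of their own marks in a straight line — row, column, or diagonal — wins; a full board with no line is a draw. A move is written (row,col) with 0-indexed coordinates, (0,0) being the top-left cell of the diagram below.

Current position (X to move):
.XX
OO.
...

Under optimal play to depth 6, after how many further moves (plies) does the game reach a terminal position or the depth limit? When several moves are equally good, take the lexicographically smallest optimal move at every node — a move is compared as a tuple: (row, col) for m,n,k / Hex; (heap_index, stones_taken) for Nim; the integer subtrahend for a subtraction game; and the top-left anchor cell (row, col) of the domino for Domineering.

PV length from [.XX/OO./...]: 1 ply

p1 X@[.XX/OO./...]: (0,0)[XXX/OO./...]+1* (1,2)[.XX/OOX/...]+1 (2,0)[.XX/OO./X..]-1 (2,1)[.XX/OO./.X.]-1 (2,2)[.XX/OO./..X]-1
p2 O@[XXX/OO./...] terminal -1; root [.XX/OO./...] d6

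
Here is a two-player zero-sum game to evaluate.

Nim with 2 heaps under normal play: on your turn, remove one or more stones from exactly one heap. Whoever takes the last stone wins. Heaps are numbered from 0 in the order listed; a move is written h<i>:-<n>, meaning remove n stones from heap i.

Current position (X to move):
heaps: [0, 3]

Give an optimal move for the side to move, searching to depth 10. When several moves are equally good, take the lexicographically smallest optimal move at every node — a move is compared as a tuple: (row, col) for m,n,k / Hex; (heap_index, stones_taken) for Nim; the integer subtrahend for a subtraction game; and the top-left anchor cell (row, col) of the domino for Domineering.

p1 X@[(0,3)]: h1:-1[(0,2)]-1 h1:-2[(0,1)]-1 h1:-3[(0,0)]+1*
p2 O@[(0,0)] terminal -1; root [(0,3)] d10

X's best at [(0,3)]: h1:-3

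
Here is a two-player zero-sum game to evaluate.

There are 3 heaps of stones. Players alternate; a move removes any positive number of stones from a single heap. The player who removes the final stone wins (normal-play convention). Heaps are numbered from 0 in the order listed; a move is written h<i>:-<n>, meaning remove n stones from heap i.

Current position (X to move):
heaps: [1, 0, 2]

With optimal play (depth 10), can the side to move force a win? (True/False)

p1 X@[(1,0,2)]: h0:-1[(0,0,2)]-1 h2:-1[(1,0,1)]+1* h2:-2[(1,0,0)]-1
p2 O@[(1,0,1)]: h0:-1[(0,0,1)]-1* h2:-1[(1,0,0)]-1
p3 X@[(0,0,1)]: h2:-1[(0,0,0)]+1*
p4 O@[(0,0,0)] terminal -1; root [(1,0,2)] d10

X winning at [(1,0,2)]: True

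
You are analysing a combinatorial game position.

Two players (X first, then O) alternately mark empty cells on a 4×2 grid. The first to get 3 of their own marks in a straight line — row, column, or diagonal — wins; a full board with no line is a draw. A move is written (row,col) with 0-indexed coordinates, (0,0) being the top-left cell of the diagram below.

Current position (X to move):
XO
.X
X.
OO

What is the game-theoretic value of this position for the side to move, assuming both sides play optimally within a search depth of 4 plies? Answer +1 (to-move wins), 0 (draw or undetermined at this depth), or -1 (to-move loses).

ply 1, X at XO/.X/X./OO | (1,0)=+1→XO/XX/X./OO*; (2,1)=+0→XO/.X/XX/OO
ply 2: XO/XX/X./OO is terminal -1 (O); from XO/.X/X./OO depth 4

value(XO/.X/X./OO, X) = +1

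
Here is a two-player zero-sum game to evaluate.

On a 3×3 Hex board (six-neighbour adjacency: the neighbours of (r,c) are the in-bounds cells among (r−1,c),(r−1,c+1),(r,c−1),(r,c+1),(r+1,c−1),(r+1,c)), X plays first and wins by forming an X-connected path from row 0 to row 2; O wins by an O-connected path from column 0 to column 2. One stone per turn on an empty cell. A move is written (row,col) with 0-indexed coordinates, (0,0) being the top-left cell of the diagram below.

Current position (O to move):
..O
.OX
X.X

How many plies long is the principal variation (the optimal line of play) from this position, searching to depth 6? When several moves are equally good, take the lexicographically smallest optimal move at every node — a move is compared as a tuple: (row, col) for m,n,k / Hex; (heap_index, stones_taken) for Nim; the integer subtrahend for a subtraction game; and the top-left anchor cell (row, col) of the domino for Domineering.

p1 O@[..O/.OX/X.X]: (0,0)[O.O/.OX/X.X]+1* (0,1)[.OO/.OX/X.X]+1 (1,0)[..O/OOX/X.X]+1 (2,1)[..O/.OX/XOX]-1
p2 X@[O.O/.OX/X.X]: (0,1)[OXO/.OX/X.X]-1* (1,0)[O.O/XOX/X.X]-1 (2,1)[O.O/.OX/XXX]-1
p3 O@[OXO/.OX/X.X]: (1,0)[OXO/OOX/X.X]+1* (2,1)[OXO/.OX/XOX]-1
p4 X@[OXO/OOX/X.X] terminal -1; root [..O/.OX/X.X] d6

PV length from [..O/.OX/X.X]: 3 plies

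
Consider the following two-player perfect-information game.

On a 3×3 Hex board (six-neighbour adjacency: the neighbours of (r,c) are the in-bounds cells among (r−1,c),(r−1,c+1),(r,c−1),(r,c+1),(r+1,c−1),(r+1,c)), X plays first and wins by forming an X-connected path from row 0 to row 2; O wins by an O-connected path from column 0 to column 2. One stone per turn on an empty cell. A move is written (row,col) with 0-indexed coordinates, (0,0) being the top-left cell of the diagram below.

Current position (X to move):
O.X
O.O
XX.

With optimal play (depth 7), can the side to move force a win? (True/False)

X winning at [O.X/O.O/XX.]: True

p1 X@[O.X/O.O/XX.]: (0,1)[OXX/O.O/XX.]-1 (1,1)[O.X/OXO/XX.]+1* (2,2)[O.X/O.O/XXX]-1
p2 O@[O.X/OXO/XX.] terminal -1; root [O.X/O.O/XX.] d7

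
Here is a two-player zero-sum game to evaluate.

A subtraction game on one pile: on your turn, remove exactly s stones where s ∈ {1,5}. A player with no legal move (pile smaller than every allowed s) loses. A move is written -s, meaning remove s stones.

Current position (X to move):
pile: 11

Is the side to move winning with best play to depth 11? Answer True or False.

[11] X move#1: -1:+1/10*, -5:+1/6
[10] O move#2: -1:-1/9*, -5:-1/5
[9] X move#3: -1:+1/8*, -5:+1/4
[8] O move#4: -1:-1/7*, -5:-1/3
[7] X move#5: -1:+1/6*, -5:+1/2
[6] O move#6: -1:-1/5*, -5:-1/1
[5] X move#7: -1:+1/4*, -5:+1/0
[4] O move#8: -1:-1/3*
[3] X move#9: -1:+1/2*
[2] O move#10: -1:-1/1*
[1] X move#11: -1:+1/0*
[0] end (terminal -1, O#12); searched 11 to 11

X winning at [11]: True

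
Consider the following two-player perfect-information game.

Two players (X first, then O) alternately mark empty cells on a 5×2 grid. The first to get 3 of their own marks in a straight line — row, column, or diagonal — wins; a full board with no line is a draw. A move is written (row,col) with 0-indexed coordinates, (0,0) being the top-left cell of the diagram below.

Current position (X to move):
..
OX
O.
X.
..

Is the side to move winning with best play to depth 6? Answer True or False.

ply 1, X at ../OX/O./X./.. | (0,0)=+0→X./OX/O./X./..*; (0,1)=-1→.X/OX/O./X./..; (2,1)=-1→../OX/OX/X./..; (3,1)=-1→../OX/O./XX/..; (4,0)=-1→../OX/O./X./X.; (4,1)=-1→../OX/O./X./.X
ply 2, O at X./OX/O./X./.. | (0,1)=+0→XO/OX/O./X./..*; (2,1)=+0→X./OX/OO/X./..; (3,1)=+0→X./OX/O./XO/..; (4,0)=-1→X./OX/O./X./O.; (4,1)=-1→X./OX/O./X./.O
ply 3, X at XO/OX/O./X./.. | (2,1)=+0→XO/OX/OX/X./..*; (3,1)=+0→XO/OX/O./XX/..; (4,0)=+0→XO/OX/O./X./X.; (4,1)=+0→XO/OX/O./X./.X
ply 4, O at XO/OX/OX/X./.. | (3,1)=+0→XO/OX/OX/XO/..*; (4,0)=-1→XO/OX/OX/X./O.; (4,1)=-1→XO/OX/OX/X./.O
ply 5, X at XO/OX/OX/XO/.. | (4,0)=+0→XO/OX/OX/XO/X.*; (4,1)=+0→XO/OX/OX/XO/.X
ply 6, O at XO/OX/OX/XO/X. | (4,1)=+0→XO/OX/OX/XO/XO*
ply 7: XO/OX/OX/XO/XO is terminal +0 (X); from ../OX/O./X./.. depth 6

X winning at [../OX/O./X./..]: False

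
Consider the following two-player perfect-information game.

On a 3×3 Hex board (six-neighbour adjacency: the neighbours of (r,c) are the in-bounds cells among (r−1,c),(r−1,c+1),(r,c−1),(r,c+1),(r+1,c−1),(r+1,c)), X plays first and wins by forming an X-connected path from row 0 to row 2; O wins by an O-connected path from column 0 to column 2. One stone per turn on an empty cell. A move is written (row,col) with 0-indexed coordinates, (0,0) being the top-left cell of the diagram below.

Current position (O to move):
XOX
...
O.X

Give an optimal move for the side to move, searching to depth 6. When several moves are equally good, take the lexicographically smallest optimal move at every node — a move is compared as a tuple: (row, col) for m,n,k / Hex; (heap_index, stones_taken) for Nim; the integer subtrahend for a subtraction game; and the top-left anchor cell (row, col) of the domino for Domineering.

O's best at [XOX/.../O.X]: (1,2)

[XOX/.../O.X] O move#1: (1,0):-1/XOX/O../O.X, (1,1):-1/XOX/.O./O.X, (1,2):+1/XOX/..O/O.X*, (2,1):-1/XOX/.../OOX
[XOX/..O/O.X] X move#2: (1,0):-1/XOX/X.O/O.X*, (1,1):-1/XOX/.XO/O.X, (2,1):-1/XOX/..O/OXX
[XOX/X.O/O.X] O move#3: (1,1):+1/XOX/XOO/O.X*, (2,1):+1/XOX/X.O/OOX
[XOX/XOO/O.X] end (terminal -1, X#4); searched XOX/.../O.X to 6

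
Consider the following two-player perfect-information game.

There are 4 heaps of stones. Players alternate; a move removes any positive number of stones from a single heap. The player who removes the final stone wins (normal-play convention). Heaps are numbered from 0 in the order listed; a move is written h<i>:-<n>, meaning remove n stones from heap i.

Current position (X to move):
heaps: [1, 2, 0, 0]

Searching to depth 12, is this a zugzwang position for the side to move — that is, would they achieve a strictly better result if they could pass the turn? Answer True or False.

[(1,2,0,0)] X move#1: h0:-1:-1/(0,2,0,0), h1:-1:+1/(1,1,0,0)*, h1:-2:-1/(1,0,0,0)
[(1,1,0,0)] O move#2: h0:-1:-1/(0,1,0,0)*, h1:-1:-1/(1,0,0,0)
[(0,1,0,0)] X move#3: h1:-1:+1/(0,0,0,0)*
[(0,0,0,0)] end (terminal -1, O#4); searched (1,2,0,0) to 12
if X skipped the turn, O would face:
~ [(1,2,0,0)] O move#1: h0:-1:-1/(0,2,0,0), h1:-1:+1/(1,1,0,0)*, h1:-2:-1/(1,0,0,0)
~ [(1,1,0,0)] X move#2: h0:-1:-1/(0,1,0,0)*, h1:-1:-1/(1,0,0,0)
~ [(0,1,0,0)] O move#3: h1:-1:+1/(0,0,0,0)*
~ [(0,0,0,0)] end (terminal -1, X#4); searched (1,2,0,0) to 12
compare (X): move=+1 vs pass=-1

zugzwang((1,2,0,0), X) = False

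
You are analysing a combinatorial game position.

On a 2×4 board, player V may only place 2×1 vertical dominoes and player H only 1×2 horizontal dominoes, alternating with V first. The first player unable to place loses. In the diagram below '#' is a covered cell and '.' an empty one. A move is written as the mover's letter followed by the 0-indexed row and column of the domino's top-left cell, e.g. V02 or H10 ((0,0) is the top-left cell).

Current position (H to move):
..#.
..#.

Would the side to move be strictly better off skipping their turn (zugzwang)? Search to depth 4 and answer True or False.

zugzwang(..#./..#., H) = False

p1 H@[..#./..#.]: H00[###./..#.]+1* H10[..#./###.]+1
p2 V@[###./..#.]: V03[####/..##]-1*
p3 H@[####/..##]: H10[####/####]+1*
p4 V@[####/####] terminal -1; root [..#./..#.] d4
suppose H passes — search the same position with V to move:
pass> p1 V@[..#./..#.]: V00[#.#./#.#.]+1* V01[.##./.##.]+1 V03[..##/..##]-1
pass> p2 H@[#.#./#.#.] terminal -1; root [..#./..#.] d4
for H: play +1, pass -1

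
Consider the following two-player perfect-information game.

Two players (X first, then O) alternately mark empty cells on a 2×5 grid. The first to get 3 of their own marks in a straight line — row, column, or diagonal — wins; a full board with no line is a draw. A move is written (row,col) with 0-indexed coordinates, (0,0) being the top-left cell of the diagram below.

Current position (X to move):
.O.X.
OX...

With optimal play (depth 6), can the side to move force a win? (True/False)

ply 1, X at .O.X./OX... | (0,0)=+0→XO.X./OX...*; (0,2)=+0→.OXX./OX...; (0,4)=+0→.O.XX/OX...; (1,2)=+0→.O.X./OXX..; (1,3)=+0→.O.X./OX.X.; (1,4)=+0→.O.X./OX..X
ply 2, O at XO.X./OX... | (0,2)=+0→XOOX./OX...*; (0,4)=+0→XO.XO/OX...; (1,2)=+0→XO.X./OXO..; (1,3)=+0→XO.X./OX.O.; (1,4)=+0→XO.X./OX..O
ply 3, X at XOOX./OX... | (0,4)=+0→XOOXX/OX...*; (1,2)=+0→XOOX./OXX..; (1,3)=+0→XOOX./OX.X.; (1,4)=+0→XOOX./OX..X
ply 4, O at XOOXX/OX... | (1,2)=+0→XOOXX/OXO..*; (1,3)=+0→XOOXX/OX.O.; (1,4)=+0→XOOXX/OX..O
ply 5, X at XOOXX/OXO.. | (1,3)=+0→XOOXX/OXOX.*; (1,4)=+0→XOOXX/OXO.X
ply 6, O at XOOXX/OXOX. | (1,4)=+0→XOOXX/OXOXO*
ply 7: XOOXX/OXOXO is terminal +0 (X); from .O.X./OX... depth 6

X winning at [.O.X./OX...]: False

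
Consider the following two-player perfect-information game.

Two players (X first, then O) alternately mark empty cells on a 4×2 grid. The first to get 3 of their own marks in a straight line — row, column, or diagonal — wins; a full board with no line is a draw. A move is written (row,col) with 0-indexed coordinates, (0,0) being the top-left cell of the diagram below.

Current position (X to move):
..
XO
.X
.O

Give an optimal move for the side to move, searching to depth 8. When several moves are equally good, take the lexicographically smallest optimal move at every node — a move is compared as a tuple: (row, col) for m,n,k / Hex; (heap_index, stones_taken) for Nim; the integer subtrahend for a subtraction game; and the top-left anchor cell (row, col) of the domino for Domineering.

[../XO/.X/.O] X move#1: (0,0):+0/X./XO/.X/.O, (0,1):+0/.X/XO/.X/.O, (2,0):+1/../XO/XX/.O*, (3,0):+0/../XO/.X/XO
[../XO/XX/.O] O move#2: (0,0):-1/O./XO/XX/.O*, (0,1):-1/.O/XO/XX/.O, (3,0):-1/../XO/XX/OO
[O./XO/XX/.O] X move#3: (0,1):+0/OX/XO/XX/.O, (3,0):+1/O./XO/XX/XO*
[O./XO/XX/XO] end (terminal -1, O#4); searched ../XO/.X/.O to 8

X's best at [../XO/.X/.O]: (2,0)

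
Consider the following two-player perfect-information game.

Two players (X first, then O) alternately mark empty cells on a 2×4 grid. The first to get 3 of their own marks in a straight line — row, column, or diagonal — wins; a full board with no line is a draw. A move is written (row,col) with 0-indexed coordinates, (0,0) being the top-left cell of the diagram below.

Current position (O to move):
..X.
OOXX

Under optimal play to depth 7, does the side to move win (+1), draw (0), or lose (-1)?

value(..X./OOXX, O) = 0

ply 1, O at ..X./OOXX | (0,0)=+0→O.X./OOXX*; (0,1)=+0→.OX./OOXX; (0,3)=+0→..XO/OOXX
ply 2, X at O.X./OOXX | (0,1)=+0→OXX./OOXX*; (0,3)=+0→O.XX/OOXX
ply 3, O at OXX./OOXX | (0,3)=+0→OXXO/OOXX*
ply 4: OXXO/OOXX is terminal +0 (X); from ..X./OOXX depth 7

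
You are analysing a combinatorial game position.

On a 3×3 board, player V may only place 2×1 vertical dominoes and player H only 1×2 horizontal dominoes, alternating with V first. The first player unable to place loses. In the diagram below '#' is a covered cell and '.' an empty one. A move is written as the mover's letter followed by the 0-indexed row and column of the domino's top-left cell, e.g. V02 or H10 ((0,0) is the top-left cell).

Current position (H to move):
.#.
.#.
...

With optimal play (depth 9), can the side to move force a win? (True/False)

H winning at [.#./.#./...]: False

[.#./.#./...] H move#1: H20:-1/.#./.#./##.*, H21:-1/.#./.#./.##
[.#./.#./##.] V move#2: V00:+1/##./##./##.*, V02:+1/.##/.##/##., V12:+1/.#./.##/###
[##./##./##.] end (terminal -1, H#3); searched .#./.#./... to 9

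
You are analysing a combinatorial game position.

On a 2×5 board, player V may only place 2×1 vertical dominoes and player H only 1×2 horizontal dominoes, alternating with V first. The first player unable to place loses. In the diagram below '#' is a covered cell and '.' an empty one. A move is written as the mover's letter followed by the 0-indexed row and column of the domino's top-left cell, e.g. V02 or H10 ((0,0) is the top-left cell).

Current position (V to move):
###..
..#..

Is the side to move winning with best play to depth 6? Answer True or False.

[###../..#..] V move#1: V03:+1/####./..##.*, V04:+1/###.#/..#.#
[####./..##.] H move#2: H10:-1/####./####.*
[####./####.] V move#3: V04:+1/#####/#####*
[#####/#####] end (terminal -1, H#4); searched ###../..#.. to 6

V winning at [###../..#..]: True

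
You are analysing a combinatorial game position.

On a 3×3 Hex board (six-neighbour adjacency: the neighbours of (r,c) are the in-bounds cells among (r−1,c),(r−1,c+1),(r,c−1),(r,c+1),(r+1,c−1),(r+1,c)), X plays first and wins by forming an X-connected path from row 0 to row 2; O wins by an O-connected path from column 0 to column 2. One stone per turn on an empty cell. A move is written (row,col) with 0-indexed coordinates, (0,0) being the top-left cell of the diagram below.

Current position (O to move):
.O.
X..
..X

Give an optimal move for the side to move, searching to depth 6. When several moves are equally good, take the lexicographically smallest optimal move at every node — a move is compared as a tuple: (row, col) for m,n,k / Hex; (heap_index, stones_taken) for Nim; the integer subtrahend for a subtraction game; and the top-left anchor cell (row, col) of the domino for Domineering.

O's best at [.O./X../..X]: (1,1)

p1 O@[.O./X../..X]: (0,0)[OO./X../..X]-1 (0,2)[.OO/X../..X]-1 (1,1)[.O./XO./..X]+1* (1,2)[.O./X.O/..X]-1 (2,0)[.O./X../O.X]-1 (2,1)[.O./X../.OX]-1
p2 X@[.O./XO./..X]: (0,0)[XO./XO./..X]-1* (0,2)[.OX/XO./..X]-1 (1,2)[.O./XOX/..X]-1 (2,0)[.O./XO./X.X]-1 (2,1)[.O./XO./.XX]-1
p3 O@[XO./XO./..X]: (0,2)[XOO/XO./..X]-1 (1,2)[XO./XOO/..X]-1 (2,0)[XO./XO./O.X]+1* (2,1)[XO./XO./.OX]-1
p4 X@[XO./XO./O.X]: (0,2)[XOX/XO./O.X]-1* (1,2)[XO./XOX/O.X]-1 (2,1)[XO./XO./OXX]-1
p5 O@[XOX/XO./O.X]: (1,2)[XOX/XOO/O.X]+1* (2,1)[XOX/XO./OOX]-1
p6 X@[XOX/XOO/O.X] terminal -1; root [.O./X../..X] d6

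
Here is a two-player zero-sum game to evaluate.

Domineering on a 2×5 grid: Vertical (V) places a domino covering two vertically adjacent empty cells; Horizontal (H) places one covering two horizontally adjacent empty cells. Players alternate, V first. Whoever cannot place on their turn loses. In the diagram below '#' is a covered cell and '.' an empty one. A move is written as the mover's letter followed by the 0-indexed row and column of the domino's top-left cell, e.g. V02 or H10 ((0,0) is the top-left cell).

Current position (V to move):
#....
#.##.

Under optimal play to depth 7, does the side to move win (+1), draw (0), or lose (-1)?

value(#..../#.##., V) = -1

ply 1, V at #..../#.##. | V01=-1→##.../####.*; V04=-1→#...#/#.###
ply 2, H at ##.../####. | H02=-1→####./####.; H03=+1→##.##/####.*
ply 3: ##.##/####. is terminal -1 (V); from #..../#.##. depth 7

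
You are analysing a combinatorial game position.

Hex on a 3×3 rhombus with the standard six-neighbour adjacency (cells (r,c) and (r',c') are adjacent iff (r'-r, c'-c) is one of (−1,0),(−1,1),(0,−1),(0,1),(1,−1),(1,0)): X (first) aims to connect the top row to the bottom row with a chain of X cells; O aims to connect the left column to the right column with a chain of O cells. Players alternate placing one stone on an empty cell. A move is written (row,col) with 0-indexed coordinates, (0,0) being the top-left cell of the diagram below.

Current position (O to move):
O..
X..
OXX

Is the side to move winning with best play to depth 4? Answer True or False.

ply 1, O at O../X../OXX | (0,1)=-1→OO./X../OXX; (0,2)=+1→O.O/X../OXX*; (1,1)=+1→O../XO./OXX; (1,2)=-1→O../X.O/OXX
ply 2, X at O.O/X../OXX | (0,1)=-1→OXO/X../OXX*; (1,1)=-1→O.O/XX./OXX; (1,2)=-1→O.O/X.X/OXX
ply 3, O at OXO/X../OXX | (1,1)=+1→OXO/XO./OXX*; (1,2)=-1→OXO/X.O/OXX
ply 4: OXO/XO./OXX is terminal -1 (X); from O../X../OXX depth 4

O winning at [O../X../OXX]: True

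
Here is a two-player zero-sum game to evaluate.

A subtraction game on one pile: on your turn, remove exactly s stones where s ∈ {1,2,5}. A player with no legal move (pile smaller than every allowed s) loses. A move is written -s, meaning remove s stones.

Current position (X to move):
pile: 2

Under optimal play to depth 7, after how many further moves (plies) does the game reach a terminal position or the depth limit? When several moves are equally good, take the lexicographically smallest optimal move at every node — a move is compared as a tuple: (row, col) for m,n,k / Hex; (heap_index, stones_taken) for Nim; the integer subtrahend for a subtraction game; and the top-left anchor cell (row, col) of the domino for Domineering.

PV length from [2]: 1 ply

[2] X move#1: -1:-1/1, -2:+1/0*
[0] end (terminal -1, O#2); searched 2 to 7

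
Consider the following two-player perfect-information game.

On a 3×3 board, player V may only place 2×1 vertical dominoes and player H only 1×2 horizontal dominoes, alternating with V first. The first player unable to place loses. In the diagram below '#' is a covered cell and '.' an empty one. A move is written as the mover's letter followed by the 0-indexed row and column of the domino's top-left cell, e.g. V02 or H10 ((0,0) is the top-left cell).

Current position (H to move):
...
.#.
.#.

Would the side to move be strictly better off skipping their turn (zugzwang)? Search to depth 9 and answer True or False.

zugzwang(.../.#./.#., H) = False

[.../.#./.#.] H move#1: H00:-1/##./.#./.#.*, H01:-1/.##/.#./.#.
[##./.#./.#.] V move#2: V02:+1/###/.##/.#.*, V10:+1/##./##./##., V12:+1/##./.##/.##
[###/.##/.#.] end (terminal -1, H#3); searched .../.#./.#. to 9
pass branch (V moves first from the same position):
  | [.../.#./.#.] V move#1: V00:+1/#../##./.#.*, V02:+1/..#/.##/.#., V10:+1/.../##./##., V12:+1/.../.##/.##
  | [#../##./.#.] H move#2: H01:-1/###/##./.#.*
  | [###/##./.#.] V move#3: V12:+1/###/###/.##*
  | [###/###/.##] end (terminal -1, H#4); searched .../.#./.#. to 9
H moving scores -1; H passing scores -1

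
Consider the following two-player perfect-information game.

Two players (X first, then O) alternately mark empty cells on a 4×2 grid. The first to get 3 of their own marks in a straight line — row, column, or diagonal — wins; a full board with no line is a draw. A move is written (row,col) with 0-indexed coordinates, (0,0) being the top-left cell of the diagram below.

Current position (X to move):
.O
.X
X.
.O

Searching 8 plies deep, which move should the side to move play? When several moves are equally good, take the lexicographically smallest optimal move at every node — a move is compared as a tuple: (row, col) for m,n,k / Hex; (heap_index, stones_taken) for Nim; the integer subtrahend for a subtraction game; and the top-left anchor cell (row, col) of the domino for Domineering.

X's best at [.O/.X/X./.O]: (1,0)

ply 1, X at .O/.X/X./.O | (0,0)=+0→XO/.X/X./.O; (1,0)=+1→.O/XX/X./.O*; (2,1)=+0→.O/.X/XX/.O; (3,0)=+0→.O/.X/X./XO
ply 2, O at .O/XX/X./.O | (0,0)=-1→OO/XX/X./.O*; (2,1)=-1→.O/XX/XO/.O; (3,0)=-1→.O/XX/X./OO
ply 3, X at OO/XX/X./.O | (2,1)=+0→OO/XX/XX/.O; (3,0)=+1→OO/XX/X./XO*
ply 4: OO/XX/X./XO is terminal -1 (O); from .O/.X/X./.O depth 8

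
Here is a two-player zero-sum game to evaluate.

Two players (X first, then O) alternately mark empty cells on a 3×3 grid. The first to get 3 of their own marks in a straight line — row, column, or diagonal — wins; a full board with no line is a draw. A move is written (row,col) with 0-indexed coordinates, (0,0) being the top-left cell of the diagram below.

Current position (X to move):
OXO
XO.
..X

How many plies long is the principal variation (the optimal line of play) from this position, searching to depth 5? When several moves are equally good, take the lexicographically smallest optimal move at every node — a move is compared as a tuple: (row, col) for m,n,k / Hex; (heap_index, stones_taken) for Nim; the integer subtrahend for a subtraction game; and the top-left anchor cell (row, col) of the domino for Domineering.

PV length from [OXO/XO./..X]: 3 plies

ply 1, X at OXO/XO./..X | (1,2)=-1→OXO/XOX/..X; (2,0)=+0→OXO/XO./X.X*; (2,1)=-1→OXO/XO./.XX
ply 2, O at OXO/XO./X.X | (1,2)=-1→OXO/XOO/X.X; (2,1)=+0→OXO/XO./XOX*
ply 3, X at OXO/XO./XOX | (1,2)=+0→OXO/XOX/XOX*
ply 4: OXO/XOX/XOX is terminal +0 (O); from OXO/XO./..X depth 5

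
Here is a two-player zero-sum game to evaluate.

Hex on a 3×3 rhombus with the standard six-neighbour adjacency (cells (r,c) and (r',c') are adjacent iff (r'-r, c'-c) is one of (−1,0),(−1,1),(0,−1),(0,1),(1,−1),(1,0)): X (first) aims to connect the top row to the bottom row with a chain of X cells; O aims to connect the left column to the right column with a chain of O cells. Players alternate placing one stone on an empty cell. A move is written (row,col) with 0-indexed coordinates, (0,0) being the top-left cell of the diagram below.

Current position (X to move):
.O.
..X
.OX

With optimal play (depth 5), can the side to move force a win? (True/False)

X winning at [.O./..X/.OX]: True

ply 1, X at .O./..X/.OX | (0,0)=+1→XO./..X/.OX*; (0,2)=+1→.OX/..X/.OX; (1,0)=+1→.O./X.X/.OX; (1,1)=-1→.O./.XX/.OX; (2,0)=-1→.O./..X/XOX
ply 2, O at XO./..X/.OX | (0,2)=-1→XOO/..X/.OX*; (1,0)=-1→XO./O.X/.OX; (1,1)=-1→XO./.OX/.OX; (2,0)=-1→XO./..X/OOX
ply 3, X at XOO/..X/.OX | (1,0)=+1→XOO/X.X/.OX*; (1,1)=-1→XOO/.XX/.OX; (2,0)=-1→XOO/..X/XOX
ply 4, O at XOO/X.X/.OX | (1,1)=-1→XOO/XOX/.OX*; (2,0)=-1→XOO/X.X/OOX
ply 5, X at XOO/XOX/.OX | (2,0)=+1→XOO/XOX/XOX*
ply 6: XOO/XOX/XOX is terminal -1 (O); from .O./..X/.OX depth 5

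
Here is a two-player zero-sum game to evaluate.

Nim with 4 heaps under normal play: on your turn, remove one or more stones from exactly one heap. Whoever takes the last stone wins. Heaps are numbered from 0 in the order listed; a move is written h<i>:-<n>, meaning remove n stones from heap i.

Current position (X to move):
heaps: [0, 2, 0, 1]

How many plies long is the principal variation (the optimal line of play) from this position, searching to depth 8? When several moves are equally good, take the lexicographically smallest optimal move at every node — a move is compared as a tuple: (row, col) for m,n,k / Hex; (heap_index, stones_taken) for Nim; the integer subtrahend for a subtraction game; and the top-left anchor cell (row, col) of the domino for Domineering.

PV length from [(0,2,0,1)]: 3 plies

p1 X@[(0,2,0,1)]: h1:-1[(0,1,0,1)]+1* h1:-2[(0,0,0,1)]-1 h3:-1[(0,2,0,0)]-1
p2 O@[(0,1,0,1)]: h1:-1[(0,0,0,1)]-1* h3:-1[(0,1,0,0)]-1
p3 X@[(0,0,0,1)]: h3:-1[(0,0,0,0)]+1*
p4 O@[(0,0,0,0)] terminal -1; root [(0,2,0,1)] d8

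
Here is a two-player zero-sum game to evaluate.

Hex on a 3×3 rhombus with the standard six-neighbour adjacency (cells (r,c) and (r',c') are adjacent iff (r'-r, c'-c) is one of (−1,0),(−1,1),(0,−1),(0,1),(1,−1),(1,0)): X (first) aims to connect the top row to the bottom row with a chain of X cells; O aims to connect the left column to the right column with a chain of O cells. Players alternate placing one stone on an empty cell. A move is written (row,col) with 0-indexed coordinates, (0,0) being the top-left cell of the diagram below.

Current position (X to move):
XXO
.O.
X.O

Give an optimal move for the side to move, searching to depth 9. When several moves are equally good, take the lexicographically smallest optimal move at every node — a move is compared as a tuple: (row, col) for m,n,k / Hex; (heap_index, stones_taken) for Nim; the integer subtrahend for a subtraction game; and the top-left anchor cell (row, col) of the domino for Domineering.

X's best at [XXO/.O./X.O]: (1,0)

p1 X@[XXO/.O./X.O]: (1,0)[XXO/XO./X.O]+1* (1,2)[XXO/.OX/X.O]-1 (2,1)[XXO/.O./XXO]-1
p2 O@[XXO/XO./X.O] terminal -1; root [XXO/.O./X.O] d9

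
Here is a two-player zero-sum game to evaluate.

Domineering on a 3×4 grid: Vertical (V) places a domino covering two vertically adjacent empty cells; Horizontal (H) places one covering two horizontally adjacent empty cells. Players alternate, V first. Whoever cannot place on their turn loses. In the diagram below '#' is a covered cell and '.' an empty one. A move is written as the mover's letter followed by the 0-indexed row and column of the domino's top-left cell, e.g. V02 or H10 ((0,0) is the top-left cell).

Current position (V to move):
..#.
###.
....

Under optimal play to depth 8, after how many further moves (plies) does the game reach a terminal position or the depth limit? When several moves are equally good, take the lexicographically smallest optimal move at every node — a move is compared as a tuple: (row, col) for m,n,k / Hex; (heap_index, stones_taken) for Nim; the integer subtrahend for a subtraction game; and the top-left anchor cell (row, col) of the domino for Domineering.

[..#./###./....] V move#1: V03:-1/..##/####/....*, V13:-1/..#./####/...#
[..##/####/....] H move#2: H00:+1/####/####/....*, H20:+1/..##/####/##.., H21:+1/..##/####/.##., H22:+1/..##/####/..##
[####/####/....] end (terminal -1, V#3); searched ..#./###./.... to 8

PV length from [..#./###./....]: 2 plies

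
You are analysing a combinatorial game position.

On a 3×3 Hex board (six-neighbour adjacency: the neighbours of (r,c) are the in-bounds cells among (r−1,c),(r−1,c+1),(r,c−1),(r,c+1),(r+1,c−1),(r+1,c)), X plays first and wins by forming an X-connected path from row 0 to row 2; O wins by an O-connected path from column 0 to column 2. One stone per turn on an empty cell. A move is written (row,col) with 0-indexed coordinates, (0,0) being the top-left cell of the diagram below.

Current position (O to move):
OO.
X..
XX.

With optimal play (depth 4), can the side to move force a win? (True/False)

O winning at [OO./X../XX.]: True

ply 1, O at OO./X../XX. | (0,2)=+1→OOO/X../XX.*; (1,1)=+1→OO./XO./XX.; (1,2)=+1→OO./X.O/XX.; (2,2)=-1→OO./X../XXO
ply 2: OOO/X../XX. is terminal -1 (X); from OO./X../XX. depth 4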